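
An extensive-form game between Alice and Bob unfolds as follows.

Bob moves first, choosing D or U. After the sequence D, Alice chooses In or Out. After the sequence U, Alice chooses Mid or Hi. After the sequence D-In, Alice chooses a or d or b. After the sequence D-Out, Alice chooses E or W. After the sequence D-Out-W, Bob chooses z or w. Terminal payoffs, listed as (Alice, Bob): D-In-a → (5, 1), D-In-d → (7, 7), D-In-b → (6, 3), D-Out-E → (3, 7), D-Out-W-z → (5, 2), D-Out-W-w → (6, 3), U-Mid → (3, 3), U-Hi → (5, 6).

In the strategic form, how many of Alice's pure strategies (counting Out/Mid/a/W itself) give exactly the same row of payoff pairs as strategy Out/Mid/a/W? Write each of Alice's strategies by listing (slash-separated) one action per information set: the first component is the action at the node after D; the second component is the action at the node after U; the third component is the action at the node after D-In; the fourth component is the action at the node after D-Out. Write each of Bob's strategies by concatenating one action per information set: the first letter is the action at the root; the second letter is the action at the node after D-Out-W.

3

Row for Out/Mid/a/W (columns Dz, Dw, Uz, Uw): (5,2) (6,3) (3,3) (3,3).
Under Out/Mid/a/W, Alice's choice at the node after D-In can never be reached regardless of what Bob does, so varying those choices leaves every outcome unchanged.
Holding the reachable choices fixed and varying the unreachable one freely already gives 3 equivalent strategies.
No other strategy reproduces this row, so those 3 are the full class: Out/Mid/a/W, Out/Mid/d/W, Out/Mid/b/W.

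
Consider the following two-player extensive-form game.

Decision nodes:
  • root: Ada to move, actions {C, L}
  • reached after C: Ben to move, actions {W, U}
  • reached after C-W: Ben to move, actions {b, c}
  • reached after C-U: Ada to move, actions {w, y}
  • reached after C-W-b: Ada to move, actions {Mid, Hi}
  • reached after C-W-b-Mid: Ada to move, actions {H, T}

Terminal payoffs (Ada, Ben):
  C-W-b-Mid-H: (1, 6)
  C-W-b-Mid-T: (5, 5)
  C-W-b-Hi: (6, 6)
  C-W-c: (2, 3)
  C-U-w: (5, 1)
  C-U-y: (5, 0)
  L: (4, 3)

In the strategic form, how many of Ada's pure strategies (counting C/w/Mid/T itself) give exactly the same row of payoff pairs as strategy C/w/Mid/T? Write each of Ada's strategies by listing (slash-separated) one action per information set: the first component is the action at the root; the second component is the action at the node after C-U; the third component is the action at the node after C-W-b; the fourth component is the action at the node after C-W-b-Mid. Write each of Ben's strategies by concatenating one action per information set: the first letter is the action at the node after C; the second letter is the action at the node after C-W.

1

Row for C/w/Mid/T (columns Wb, Wc, Ub, Uc): (5,5) (2,3) (5,1) (5,1).
Every one of Ada's information sets is on the play path for some reply by Ben when Ada follows C/w/Mid/T.
Changing the action at any of them therefore changes at least one column, so only C/w/Mid/T itself gives this row.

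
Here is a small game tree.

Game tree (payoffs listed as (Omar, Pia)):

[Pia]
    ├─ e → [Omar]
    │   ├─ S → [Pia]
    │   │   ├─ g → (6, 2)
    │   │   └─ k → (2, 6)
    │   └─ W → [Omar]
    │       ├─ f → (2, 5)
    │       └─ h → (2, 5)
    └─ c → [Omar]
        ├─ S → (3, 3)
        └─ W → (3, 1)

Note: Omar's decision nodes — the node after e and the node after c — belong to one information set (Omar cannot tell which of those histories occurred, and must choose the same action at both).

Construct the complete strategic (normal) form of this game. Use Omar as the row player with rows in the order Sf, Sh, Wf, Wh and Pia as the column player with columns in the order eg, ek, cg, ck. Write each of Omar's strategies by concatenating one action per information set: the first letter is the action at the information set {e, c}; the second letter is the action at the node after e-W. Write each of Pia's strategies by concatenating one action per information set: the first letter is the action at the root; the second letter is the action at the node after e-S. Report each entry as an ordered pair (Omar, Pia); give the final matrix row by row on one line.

Sf: (6,2) (2,6) (3,3) (3,3) | Sh: (6,2) (2,6) (3,3) (3,3) | Wf: (2,5) (2,5) (3,1) (3,1) | Wh: (2,5) (2,5) (3,1) (3,1)

Row Sf: eg→(6,2), ek→(2,6), cg→(3,3), ck→(3,3)
Row Sh: eg→(6,2), ek→(2,6), cg→(3,3), ck→(3,3)
Row Wf: eg→(2,5), ek→(2,5), cg→(3,1), ck→(3,1)
Row Wh: eg→(2,5), ek→(2,5), cg→(3,1), ck→(3,1)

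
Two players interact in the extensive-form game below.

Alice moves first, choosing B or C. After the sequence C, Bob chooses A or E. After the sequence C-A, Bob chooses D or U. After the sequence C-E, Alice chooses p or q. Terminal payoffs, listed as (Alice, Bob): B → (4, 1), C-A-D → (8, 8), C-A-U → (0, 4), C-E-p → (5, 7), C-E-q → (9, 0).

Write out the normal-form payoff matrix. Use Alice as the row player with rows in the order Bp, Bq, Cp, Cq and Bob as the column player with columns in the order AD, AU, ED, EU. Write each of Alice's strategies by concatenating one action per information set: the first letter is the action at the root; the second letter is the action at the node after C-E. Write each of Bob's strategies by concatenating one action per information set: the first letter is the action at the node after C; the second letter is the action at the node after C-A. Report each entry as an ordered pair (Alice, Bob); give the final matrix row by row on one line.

Row Bp: AD→(4,1), AU→(4,1), ED→(4,1), EU→(4,1)
Row Bq: AD→(4,1), AU→(4,1), ED→(4,1), EU→(4,1)
Row Cp: AD→(8,8), AU→(0,4), ED→(5,7), EU→(5,7)
Row Cq: AD→(8,8), AU→(0,4), ED→(9,0), EU→(9,0)

Bp: (4,1) (4,1) (4,1) (4,1) | Bq: (4,1) (4,1) (4,1) (4,1) | Cp: (8,8) (0,4) (5,7) (5,7) | Cq: (8,8) (0,4) (9,0) (9,0)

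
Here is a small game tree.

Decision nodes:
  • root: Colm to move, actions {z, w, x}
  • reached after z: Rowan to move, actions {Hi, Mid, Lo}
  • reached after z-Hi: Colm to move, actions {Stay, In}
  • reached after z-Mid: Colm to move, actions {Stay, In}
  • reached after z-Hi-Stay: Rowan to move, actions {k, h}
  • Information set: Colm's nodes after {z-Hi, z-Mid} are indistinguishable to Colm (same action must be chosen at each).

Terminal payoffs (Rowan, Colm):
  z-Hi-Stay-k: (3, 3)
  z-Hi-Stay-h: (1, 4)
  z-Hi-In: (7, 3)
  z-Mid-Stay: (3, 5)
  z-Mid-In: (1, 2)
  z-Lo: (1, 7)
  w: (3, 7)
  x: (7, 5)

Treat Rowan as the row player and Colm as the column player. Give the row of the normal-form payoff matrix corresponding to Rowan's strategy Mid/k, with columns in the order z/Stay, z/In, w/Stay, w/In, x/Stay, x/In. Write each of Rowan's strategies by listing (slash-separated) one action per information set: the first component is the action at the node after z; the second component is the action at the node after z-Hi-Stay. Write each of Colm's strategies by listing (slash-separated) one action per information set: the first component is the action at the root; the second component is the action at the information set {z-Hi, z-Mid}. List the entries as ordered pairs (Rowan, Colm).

vs z/Stay: Colm plays z → Rowan plays Mid at [z] → Colm plays Stay at [z-Mid] → (3, 5)
vs z/In: Colm plays z → Rowan plays Mid at [z] → Colm plays In at [z-Mid] → (1, 2)
vs w/Stay: Colm plays w → (3, 7)
vs w/In: Colm plays w → (3, 7)
vs x/Stay: Colm plays x → (7, 5)
vs x/In: Colm plays x → (7, 5)

(3,5) (1,2) (3,7) (3,7) (7,5) (7,5)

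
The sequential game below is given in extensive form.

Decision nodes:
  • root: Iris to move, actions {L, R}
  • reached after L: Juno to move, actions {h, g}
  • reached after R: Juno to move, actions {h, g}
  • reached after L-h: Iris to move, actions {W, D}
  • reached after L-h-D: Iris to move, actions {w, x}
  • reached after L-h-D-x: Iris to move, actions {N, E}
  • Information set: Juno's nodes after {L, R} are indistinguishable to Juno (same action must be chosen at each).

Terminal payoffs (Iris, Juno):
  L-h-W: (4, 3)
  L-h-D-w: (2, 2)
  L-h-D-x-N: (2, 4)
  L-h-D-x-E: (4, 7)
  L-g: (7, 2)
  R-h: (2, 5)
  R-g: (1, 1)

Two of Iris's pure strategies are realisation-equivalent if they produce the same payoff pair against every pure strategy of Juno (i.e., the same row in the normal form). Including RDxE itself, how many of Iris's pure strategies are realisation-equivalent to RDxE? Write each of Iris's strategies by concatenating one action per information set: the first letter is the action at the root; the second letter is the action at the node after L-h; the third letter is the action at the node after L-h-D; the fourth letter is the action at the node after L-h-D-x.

Row for RDxE (columns h, g): (2,5) (1,1).
Under RDxE, Iris's choice at the node after L-h and at the node after L-h-D and at the node after L-h-D-x can never be reached regardless of what Juno does, so varying those choices leaves every outcome unchanged.
Holding the reachable choices fixed and varying the unreachable ones freely already gives 2 × 2 × 2 = 8 equivalent strategies.
No other strategy reproduces this row, so those 8 are the full class: RWwN, RWwE, RWxN, RWxE, RDwN, RDwE, RDxN, RDxE.

8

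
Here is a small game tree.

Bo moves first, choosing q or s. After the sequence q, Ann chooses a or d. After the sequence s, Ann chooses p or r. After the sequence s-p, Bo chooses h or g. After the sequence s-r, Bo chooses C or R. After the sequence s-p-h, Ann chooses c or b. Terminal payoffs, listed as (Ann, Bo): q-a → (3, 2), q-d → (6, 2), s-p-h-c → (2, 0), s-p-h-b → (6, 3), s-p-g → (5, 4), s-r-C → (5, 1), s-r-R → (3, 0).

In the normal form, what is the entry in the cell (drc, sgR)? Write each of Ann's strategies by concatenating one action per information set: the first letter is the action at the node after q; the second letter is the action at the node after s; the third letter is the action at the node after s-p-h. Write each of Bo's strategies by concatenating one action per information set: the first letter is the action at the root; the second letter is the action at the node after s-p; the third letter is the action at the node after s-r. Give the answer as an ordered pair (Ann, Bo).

Trace the play path from the root:
  Bo plays s
  Ann plays r at [s]
  Bo plays R at [s-r]
→ terminal payoff (3, 0).
(Ann's choice at the node after q is never reached on this path, so it doesn't affect the outcome.)

(3, 0)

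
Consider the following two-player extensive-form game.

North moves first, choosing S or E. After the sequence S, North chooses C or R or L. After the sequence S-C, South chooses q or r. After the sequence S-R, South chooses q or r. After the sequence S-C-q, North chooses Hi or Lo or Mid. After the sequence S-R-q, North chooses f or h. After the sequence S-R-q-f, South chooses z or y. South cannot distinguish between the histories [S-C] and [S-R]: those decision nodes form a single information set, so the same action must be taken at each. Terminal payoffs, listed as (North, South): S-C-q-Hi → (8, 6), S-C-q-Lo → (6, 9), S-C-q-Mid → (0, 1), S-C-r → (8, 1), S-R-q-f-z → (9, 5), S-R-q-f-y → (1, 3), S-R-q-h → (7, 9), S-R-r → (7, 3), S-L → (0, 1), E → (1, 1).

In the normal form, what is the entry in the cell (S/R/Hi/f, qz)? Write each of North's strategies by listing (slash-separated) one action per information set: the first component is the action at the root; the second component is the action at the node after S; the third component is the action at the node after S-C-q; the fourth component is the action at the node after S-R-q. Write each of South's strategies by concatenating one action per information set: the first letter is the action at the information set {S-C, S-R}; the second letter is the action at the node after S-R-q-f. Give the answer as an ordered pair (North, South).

Trace the play path from the root:
  North plays S
  North plays R at [S]
  South plays q at [S-R]
  North plays f at [S-R-q]
  South plays z at [S-R-q-f]
→ terminal payoff (9, 5).
(North's choice at the node after S-C-q is never reached on this path, so it doesn't affect the outcome.)

(9, 5)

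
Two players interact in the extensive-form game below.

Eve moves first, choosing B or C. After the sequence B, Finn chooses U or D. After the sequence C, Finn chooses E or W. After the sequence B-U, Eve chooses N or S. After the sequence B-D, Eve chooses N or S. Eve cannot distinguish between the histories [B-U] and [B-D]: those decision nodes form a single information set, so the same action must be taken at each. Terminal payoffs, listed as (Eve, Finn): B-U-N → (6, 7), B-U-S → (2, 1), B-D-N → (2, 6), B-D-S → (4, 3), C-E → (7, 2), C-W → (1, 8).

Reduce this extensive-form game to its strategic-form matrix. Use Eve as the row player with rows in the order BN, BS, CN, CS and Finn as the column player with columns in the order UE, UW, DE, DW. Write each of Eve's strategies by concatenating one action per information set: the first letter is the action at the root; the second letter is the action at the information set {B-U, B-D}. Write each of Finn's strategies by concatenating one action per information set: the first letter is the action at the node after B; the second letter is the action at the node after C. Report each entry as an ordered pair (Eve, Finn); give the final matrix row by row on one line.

Row BN: UE→(6,7), UW→(6,7), DE→(2,6), DW→(2,6)
Row BS: UE→(2,1), UW→(2,1), DE→(4,3), DW→(4,3)
Row CN: UE→(7,2), UW→(1,8), DE→(7,2), DW→(1,8)
Row CS: UE→(7,2), UW→(1,8), DE→(7,2), DW→(1,8)

BN: (6,7) (6,7) (2,6) (2,6) | BS: (2,1) (2,1) (4,3) (4,3) | CN: (7,2) (1,8) (7,2) (1,8) | CS: (7,2) (1,8) (7,2) (1,8)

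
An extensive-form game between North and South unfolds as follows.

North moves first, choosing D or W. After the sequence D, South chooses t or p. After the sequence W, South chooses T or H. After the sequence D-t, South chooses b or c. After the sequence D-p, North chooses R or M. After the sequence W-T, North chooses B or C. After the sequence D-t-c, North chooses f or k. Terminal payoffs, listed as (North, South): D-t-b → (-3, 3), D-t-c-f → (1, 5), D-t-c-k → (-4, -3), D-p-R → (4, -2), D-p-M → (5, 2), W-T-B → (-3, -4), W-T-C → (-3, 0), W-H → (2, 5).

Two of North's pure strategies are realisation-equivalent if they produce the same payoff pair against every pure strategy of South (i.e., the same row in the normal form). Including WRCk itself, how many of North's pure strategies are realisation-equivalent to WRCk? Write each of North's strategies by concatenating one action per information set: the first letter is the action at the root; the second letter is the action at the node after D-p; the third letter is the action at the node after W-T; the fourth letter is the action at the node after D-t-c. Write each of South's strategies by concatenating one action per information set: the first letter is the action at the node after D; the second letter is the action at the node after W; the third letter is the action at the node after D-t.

4

Row for WRCk (columns tTb, tTc, tHb, tHc, pTb, pTc, pHb, pHc): (-3,0) (-3,0) (2,5) (2,5) (-3,0) (-3,0) (2,5) (2,5).
Under WRCk, North's choice at the node after D-p and at the node after D-t-c can never be reached regardless of what South does, so varying those choices leaves every outcome unchanged.
Holding the reachable choices fixed and varying the unreachable ones freely already gives 2 × 2 = 4 equivalent strategies.
No other strategy reproduces this row, so those 4 are the full class: WRCf, WRCk, WMCf, WMCk.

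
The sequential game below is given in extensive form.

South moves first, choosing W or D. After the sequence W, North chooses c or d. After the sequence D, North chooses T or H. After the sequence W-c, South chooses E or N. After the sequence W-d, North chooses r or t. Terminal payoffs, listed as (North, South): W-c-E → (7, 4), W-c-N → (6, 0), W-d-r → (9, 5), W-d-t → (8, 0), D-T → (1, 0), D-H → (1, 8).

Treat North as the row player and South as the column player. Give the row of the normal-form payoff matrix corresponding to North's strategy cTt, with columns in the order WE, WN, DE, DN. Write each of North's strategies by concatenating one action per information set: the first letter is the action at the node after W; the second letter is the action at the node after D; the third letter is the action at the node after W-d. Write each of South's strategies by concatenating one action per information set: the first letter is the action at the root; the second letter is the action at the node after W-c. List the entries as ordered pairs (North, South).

vs WE: South plays W → North plays c at [W] → South plays E at [W-c] → (7, 4)
vs WN: South plays W → North plays c at [W] → South plays N at [W-c] → (6, 0)
vs DE: South plays D → North plays T at [D] → (1, 0)
vs DN: South plays D → North plays T at [D] → (1, 0)

(7,4) (6,0) (1,0) (1,0)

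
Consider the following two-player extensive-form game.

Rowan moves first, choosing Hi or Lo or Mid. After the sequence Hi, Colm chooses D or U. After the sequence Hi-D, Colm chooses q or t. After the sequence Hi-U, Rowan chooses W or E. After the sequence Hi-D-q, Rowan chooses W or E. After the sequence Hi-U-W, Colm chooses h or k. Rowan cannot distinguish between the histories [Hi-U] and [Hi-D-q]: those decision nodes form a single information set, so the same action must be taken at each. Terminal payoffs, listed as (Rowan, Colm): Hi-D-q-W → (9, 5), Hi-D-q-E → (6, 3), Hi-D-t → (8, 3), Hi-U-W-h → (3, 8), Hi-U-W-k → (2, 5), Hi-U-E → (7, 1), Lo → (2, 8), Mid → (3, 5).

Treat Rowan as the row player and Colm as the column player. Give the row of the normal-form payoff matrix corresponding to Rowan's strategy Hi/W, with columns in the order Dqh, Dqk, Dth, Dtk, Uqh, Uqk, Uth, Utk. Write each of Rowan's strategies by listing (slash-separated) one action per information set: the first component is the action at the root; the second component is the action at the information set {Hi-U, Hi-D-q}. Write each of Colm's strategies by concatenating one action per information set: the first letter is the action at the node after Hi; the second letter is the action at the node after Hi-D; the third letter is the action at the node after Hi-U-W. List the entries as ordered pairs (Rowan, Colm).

(9,5) (9,5) (8,3) (8,3) (3,8) (2,5) (3,8) (2,5)

vs Dqh: Rowan plays Hi → Colm plays D at [Hi] → Colm plays q at [Hi-D] → Rowan plays W at [Hi-D-q] → (9, 5)
vs Dqk: Rowan plays Hi → Colm plays D at [Hi] → Colm plays q at [Hi-D] → Rowan plays W at [Hi-D-q] → (9, 5)
vs Dth: Rowan plays Hi → Colm plays D at [Hi] → Colm plays t at [Hi-D] → (8, 3)
vs Dtk: Rowan plays Hi → Colm plays D at [Hi] → Colm plays t at [Hi-D] → (8, 3)
vs Uqh: Rowan plays Hi → Colm plays U at [Hi] → Rowan plays W at [Hi-U] → Colm plays h at [Hi-U-W] → (3, 8)
vs Uqk: Rowan plays Hi → Colm plays U at [Hi] → Rowan plays W at [Hi-U] → Colm plays k at [Hi-U-W] → (2, 5)
vs Uth: Rowan plays Hi → Colm plays U at [Hi] → Rowan plays W at [Hi-U] → Colm plays h at [Hi-U-W] → (3, 8)
vs Utk: Rowan plays Hi → Colm plays U at [Hi] → Rowan plays W at [Hi-U] → Colm plays k at [Hi-U-W] → (2, 5)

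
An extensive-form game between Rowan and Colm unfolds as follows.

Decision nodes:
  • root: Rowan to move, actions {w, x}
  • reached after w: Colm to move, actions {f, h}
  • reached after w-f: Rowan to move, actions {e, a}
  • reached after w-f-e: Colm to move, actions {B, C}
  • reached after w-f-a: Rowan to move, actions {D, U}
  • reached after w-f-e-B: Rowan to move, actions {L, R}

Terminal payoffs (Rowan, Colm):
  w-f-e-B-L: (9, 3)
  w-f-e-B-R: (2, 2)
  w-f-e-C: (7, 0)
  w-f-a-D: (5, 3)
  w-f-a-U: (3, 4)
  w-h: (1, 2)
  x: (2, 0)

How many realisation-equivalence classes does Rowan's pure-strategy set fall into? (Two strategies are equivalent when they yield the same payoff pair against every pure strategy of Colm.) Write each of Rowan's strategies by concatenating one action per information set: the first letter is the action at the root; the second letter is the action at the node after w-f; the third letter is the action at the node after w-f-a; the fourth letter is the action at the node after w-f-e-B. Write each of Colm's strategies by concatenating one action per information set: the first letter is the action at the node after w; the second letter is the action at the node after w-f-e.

Rowan has 16 pure strategies: weDL, weDR, weUL, weUR, waDL, waDR, waUL, waUR, xeDL, xeDR, xeUL, xeUR, xaDL, xaDR, xaUL, xaUR. Columns: fB, fC, hB, hC.
{weDL, weUL} → row (9,3) (7,0) (1,2) (1,2)
{weDR, weUR} → row (2,2) (7,0) (1,2) (1,2)
{waDL, waDR} → row (5,3) (5,3) (1,2) (1,2)
{waUL, waUR} → row (3,4) (3,4) (1,2) (1,2)
{xeDL, xeDR, xeUL, xeUR, xaDL, xaDR, xaUL, xaUR} → row (2,0) (2,0) (2,0) (2,0)
That's 5 distinct rows out of 16 strategies.

5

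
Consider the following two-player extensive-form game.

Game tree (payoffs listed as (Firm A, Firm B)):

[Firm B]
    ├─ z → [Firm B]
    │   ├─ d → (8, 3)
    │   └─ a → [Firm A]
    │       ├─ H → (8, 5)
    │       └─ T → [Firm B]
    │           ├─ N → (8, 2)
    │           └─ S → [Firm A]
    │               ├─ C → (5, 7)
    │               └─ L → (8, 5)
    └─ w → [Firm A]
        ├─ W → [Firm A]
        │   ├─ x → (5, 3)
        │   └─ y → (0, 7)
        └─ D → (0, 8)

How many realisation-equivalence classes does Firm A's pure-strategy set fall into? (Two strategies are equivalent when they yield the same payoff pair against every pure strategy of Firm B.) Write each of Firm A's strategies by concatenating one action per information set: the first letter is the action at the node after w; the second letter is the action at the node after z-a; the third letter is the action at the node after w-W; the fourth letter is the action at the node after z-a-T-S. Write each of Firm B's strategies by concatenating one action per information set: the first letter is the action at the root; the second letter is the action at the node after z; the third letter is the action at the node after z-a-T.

Firm A has 16 pure strategies: WHxC, WHxL, WHyC, WHyL, WTxC, WTxL, WTyC, WTyL, DHxC, DHxL, DHyC, DHyL, DTxC, DTxL, DTyC, DTyL. Columns: zdN, zdS, zaN, zaS, wdN, wdS, waN, waS.
{WHxC, WHxL} → row (8,3) (8,3) (8,5) (8,5) (5,3) (5,3) (5,3) (5,3)
{WHyC, WHyL} → row (8,3) (8,3) (8,5) (8,5) (0,7) (0,7) (0,7) (0,7)
{WTxC} → row (8,3) (8,3) (8,2) (5,7) (5,3) (5,3) (5,3) (5,3)
{WTxL} → row (8,3) (8,3) (8,2) (8,5) (5,3) (5,3) (5,3) (5,3)
{WTyC} → row (8,3) (8,3) (8,2) (5,7) (0,7) (0,7) (0,7) (0,7)
{WTyL} → row (8,3) (8,3) (8,2) (8,5) (0,7) (0,7) (0,7) (0,7)
{DHxC, DHxL, DHyC, DHyL} → row (8,3) (8,3) (8,5) (8,5) (0,8) (0,8) (0,8) (0,8)
{DTxC, DTyC} → row (8,3) (8,3) (8,2) (5,7) (0,8) (0,8) (0,8) (0,8)
{DTxL, DTyL} → row (8,3) (8,3) (8,2) (8,5) (0,8) (0,8) (0,8) (0,8)
That's 9 distinct rows out of 16 strategies.

9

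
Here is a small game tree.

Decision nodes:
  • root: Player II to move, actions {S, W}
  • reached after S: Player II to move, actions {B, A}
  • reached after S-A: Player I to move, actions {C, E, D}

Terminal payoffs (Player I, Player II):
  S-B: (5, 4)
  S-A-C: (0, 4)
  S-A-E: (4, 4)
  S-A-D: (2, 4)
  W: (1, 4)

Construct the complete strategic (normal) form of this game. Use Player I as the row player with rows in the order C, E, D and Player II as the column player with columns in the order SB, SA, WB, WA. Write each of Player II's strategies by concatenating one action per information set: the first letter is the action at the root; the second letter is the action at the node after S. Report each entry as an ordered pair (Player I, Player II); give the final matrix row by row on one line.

C: (5,4) (0,4) (1,4) (1,4) | E: (5,4) (4,4) (1,4) (1,4) | D: (5,4) (2,4) (1,4) (1,4)

Row C: SB→(5,4), SA→(0,4), WB→(1,4), WA→(1,4)
Row E: SB→(5,4), SA→(4,4), WB→(1,4), WA→(1,4)
Row D: SB→(5,4), SA→(2,4), WB→(1,4), WA→(1,4)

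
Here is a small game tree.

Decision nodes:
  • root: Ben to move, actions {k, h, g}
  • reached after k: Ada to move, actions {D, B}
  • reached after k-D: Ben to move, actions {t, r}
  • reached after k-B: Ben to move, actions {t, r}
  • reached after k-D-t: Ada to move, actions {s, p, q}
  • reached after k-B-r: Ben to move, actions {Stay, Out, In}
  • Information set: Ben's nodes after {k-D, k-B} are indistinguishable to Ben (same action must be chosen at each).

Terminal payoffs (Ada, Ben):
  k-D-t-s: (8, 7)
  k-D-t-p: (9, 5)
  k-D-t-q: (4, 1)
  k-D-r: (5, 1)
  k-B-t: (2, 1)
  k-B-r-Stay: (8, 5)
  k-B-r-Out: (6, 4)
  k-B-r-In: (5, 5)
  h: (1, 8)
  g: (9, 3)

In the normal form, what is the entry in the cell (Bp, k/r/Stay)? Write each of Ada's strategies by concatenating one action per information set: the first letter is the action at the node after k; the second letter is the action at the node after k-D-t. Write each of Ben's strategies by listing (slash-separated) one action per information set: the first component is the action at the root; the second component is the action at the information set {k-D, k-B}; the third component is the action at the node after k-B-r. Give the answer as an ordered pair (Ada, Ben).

Trace the play path from the root:
  Ben plays k
  Ada plays B at [k]
  Ben plays r at [k-B]
  Ben plays Stay at [k-B-r]
→ terminal payoff (8, 5).
(Ada's choice at the node after k-D-t is never reached on this path, so it doesn't affect the outcome.)

(8, 5)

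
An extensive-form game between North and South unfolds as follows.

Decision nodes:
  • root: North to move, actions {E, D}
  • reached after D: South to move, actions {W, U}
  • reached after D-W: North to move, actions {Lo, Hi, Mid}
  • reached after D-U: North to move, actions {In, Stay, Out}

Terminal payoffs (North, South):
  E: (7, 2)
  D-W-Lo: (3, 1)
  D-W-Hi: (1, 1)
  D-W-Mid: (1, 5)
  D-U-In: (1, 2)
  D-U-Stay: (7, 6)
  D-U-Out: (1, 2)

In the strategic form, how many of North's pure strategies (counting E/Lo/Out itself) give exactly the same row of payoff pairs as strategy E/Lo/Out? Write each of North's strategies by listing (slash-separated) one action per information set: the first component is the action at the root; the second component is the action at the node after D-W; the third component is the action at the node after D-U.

Row for E/Lo/Out (columns W, U): (7,2) (7,2).
Under E/Lo/Out, North's choice at the node after D-W and at the node after D-U can never be reached regardless of what South does, so varying those choices leaves every outcome unchanged.
Holding the reachable choices fixed and varying the unreachable ones freely already gives 3 × 3 = 9 equivalent strategies.
No other strategy reproduces this row, so those 9 are the full class: E/Lo/In, E/Lo/Stay, E/Lo/Out, E/Hi/In, E/Hi/Stay, E/Hi/Out, E/Mid/In, E/Mid/Stay, E/Mid/Out.

9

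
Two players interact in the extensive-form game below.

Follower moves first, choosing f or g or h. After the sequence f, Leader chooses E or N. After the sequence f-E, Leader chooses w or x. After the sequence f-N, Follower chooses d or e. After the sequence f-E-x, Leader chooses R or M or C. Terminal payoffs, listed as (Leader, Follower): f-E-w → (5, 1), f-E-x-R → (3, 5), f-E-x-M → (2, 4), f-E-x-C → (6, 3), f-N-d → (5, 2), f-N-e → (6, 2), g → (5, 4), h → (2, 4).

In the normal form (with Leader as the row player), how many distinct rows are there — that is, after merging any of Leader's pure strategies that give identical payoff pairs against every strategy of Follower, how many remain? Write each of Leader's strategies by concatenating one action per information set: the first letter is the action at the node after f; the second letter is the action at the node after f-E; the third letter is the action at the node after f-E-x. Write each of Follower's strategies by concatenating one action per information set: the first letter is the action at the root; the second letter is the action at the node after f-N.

Leader has 12 pure strategies: EwR, EwM, EwC, ExR, ExM, ExC, NwR, NwM, NwC, NxR, NxM, NxC. Columns: fd, fe, gd, ge, hd, he.
{EwR, EwM, EwC} → row (5,1) (5,1) (5,4) (5,4) (2,4) (2,4)
{ExR} → row (3,5) (3,5) (5,4) (5,4) (2,4) (2,4)
{ExM} → row (2,4) (2,4) (5,4) (5,4) (2,4) (2,4)
{ExC} → row (6,3) (6,3) (5,4) (5,4) (2,4) (2,4)
{NwR, NwM, NwC, NxR, NxM, NxC} → row (5,2) (6,2) (5,4) (5,4) (2,4) (2,4)
That's 5 distinct rows out of 12 strategies.

5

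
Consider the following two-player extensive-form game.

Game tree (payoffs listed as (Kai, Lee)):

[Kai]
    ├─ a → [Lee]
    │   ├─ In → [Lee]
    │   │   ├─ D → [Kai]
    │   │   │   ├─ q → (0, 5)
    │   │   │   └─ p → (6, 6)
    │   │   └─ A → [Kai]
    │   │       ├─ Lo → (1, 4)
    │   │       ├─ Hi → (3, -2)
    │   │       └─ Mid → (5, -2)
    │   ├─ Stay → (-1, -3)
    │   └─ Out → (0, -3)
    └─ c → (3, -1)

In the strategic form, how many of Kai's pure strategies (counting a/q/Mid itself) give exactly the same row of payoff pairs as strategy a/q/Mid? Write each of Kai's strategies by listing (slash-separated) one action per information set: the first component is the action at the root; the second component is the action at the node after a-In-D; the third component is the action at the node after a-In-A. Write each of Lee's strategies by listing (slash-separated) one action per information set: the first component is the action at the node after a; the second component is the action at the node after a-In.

Row for a/q/Mid (columns In/D, In/A, Stay/D, Stay/A, Out/D, Out/A): (0,5) (5,-2) (-1,-3) (-1,-3) (0,-3) (0,-3).
Every one of Kai's information sets is on the play path for some reply by Lee when Kai follows a/q/Mid.
Changing the action at any of them therefore changes at least one column, so only a/q/Mid itself gives this row.

1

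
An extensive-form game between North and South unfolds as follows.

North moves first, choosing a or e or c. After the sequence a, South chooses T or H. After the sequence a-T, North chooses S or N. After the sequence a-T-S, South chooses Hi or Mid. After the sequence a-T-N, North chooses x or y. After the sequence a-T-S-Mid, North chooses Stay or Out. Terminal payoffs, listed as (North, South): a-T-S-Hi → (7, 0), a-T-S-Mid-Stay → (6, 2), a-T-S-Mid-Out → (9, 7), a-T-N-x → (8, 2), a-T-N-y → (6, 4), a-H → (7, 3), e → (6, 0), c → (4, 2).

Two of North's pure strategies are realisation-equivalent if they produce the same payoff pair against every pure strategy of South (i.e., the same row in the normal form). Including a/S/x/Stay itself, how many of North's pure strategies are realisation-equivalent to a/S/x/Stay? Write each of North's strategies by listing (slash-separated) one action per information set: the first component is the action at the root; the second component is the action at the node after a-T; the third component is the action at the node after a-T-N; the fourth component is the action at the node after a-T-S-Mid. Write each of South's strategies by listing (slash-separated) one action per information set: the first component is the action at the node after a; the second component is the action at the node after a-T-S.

Row for a/S/x/Stay (columns T/Hi, T/Mid, H/Hi, H/Mid): (7,0) (6,2) (7,3) (7,3).
Under a/S/x/Stay, North's choice at the node after a-T-N can never be reached regardless of what South does, so varying those choices leaves every outcome unchanged.
Holding the reachable choices fixed and varying the unreachable one freely already gives 2 equivalent strategies.
No other strategy reproduces this row, so those 2 are the full class: a/S/x/Stay, a/S/y/Stay.

2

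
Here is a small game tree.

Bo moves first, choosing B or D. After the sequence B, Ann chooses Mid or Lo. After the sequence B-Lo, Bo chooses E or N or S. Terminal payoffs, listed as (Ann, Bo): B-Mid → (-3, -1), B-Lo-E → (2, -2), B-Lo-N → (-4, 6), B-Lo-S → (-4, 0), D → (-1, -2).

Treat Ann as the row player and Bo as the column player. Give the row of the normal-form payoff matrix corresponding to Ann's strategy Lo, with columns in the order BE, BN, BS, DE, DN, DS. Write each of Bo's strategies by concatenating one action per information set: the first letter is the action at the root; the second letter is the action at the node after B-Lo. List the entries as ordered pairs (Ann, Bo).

vs BE: Bo plays B → Ann plays Lo at [B] → Bo plays E at [B-Lo] → (2, -2)
vs BN: Bo plays B → Ann plays Lo at [B] → Bo plays N at [B-Lo] → (-4, 6)
vs BS: Bo plays B → Ann plays Lo at [B] → Bo plays S at [B-Lo] → (-4, 0)
vs DE: Bo plays D → (-1, -2)
vs DN: Bo plays D → (-1, -2)
vs DS: Bo plays D → (-1, -2)

(2,-2) (-4,6) (-4,0) (-1,-2) (-1,-2) (-1,-2)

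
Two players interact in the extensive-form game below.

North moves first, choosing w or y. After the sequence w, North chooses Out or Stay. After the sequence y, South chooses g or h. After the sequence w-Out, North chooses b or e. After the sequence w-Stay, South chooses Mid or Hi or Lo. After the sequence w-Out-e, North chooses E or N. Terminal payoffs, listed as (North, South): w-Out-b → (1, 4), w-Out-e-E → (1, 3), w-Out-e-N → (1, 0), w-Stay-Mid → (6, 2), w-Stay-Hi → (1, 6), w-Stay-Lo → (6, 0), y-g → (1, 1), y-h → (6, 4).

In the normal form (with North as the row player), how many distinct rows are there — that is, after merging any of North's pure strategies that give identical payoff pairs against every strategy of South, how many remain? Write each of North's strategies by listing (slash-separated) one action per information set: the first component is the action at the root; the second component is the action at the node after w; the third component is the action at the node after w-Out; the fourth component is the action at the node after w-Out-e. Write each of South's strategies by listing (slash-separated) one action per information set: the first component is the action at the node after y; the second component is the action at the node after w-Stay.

North has 16 pure strategies: w/Out/b/E, w/Out/b/N, w/Out/e/E, w/Out/e/N, w/Stay/b/E, w/Stay/b/N, w/Stay/e/E, w/Stay/e/N, y/Out/b/E, y/Out/b/N, y/Out/e/E, y/Out/e/N, y/Stay/b/E, y/Stay/b/N, y/Stay/e/E, y/Stay/e/N. Columns: g/Mid, g/Hi, g/Lo, h/Mid, h/Hi, h/Lo.
{w/Out/b/E, w/Out/b/N} → row (1,4) (1,4) (1,4) (1,4) (1,4) (1,4)
{w/Out/e/E} → row (1,3) (1,3) (1,3) (1,3) (1,3) (1,3)
{w/Out/e/N} → row (1,0) (1,0) (1,0) (1,0) (1,0) (1,0)
{w/Stay/b/E, w/Stay/b/N, w/Stay/e/E, w/Stay/e/N} → row (6,2) (1,6) (6,0) (6,2) (1,6) (6,0)
{y/Out/b/E, y/Out/b/N, y/Out/e/E, y/Out/e/N, y/Stay/b/E, y/Stay/b/N, y/Stay/e/E, y/Stay/e/N} → row (1,1) (1,1) (1,1) (6,4) (6,4) (6,4)
That's 5 distinct rows out of 16 strategies.

5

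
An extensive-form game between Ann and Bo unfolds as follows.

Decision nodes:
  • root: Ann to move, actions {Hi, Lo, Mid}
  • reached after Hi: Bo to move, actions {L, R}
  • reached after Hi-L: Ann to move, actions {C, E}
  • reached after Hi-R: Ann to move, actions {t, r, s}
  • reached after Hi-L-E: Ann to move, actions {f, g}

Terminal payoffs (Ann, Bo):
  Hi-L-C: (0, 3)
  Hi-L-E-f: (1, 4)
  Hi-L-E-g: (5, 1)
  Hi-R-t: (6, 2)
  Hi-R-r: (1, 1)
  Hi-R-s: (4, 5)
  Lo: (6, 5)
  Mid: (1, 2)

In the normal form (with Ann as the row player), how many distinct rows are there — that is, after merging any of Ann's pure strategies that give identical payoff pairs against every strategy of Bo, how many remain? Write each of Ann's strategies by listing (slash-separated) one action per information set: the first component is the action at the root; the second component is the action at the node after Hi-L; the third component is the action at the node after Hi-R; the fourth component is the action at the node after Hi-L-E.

Ann has 36 pure strategies: Hi/C/t/f, Hi/C/t/g, Hi/C/r/f, Hi/C/r/g, Hi/C/s/f, Hi/C/s/g, Hi/E/t/f, Hi/E/t/g, Hi/E/r/f, Hi/E/r/g, Hi/E/s/f, Hi/E/s/g, Lo/C/t/f, Lo/C/t/g, Lo/C/r/f, Lo/C/r/g, Lo/C/s/f, Lo/C/s/g, Lo/E/t/f, Lo/E/t/g, Lo/E/r/f, Lo/E/r/g, Lo/E/s/f, Lo/E/s/g, Mid/C/t/f, Mid/C/t/g, Mid/C/r/f, Mid/C/r/g, Mid/C/s/f, Mid/C/s/g, Mid/E/t/f, Mid/E/t/g, Mid/E/r/f, Mid/E/r/g, Mid/E/s/f, Mid/E/s/g. Columns: L, R.
{Hi/C/t/f, Hi/C/t/g} → row (0,3) (6,2)
{Hi/C/r/f, Hi/C/r/g} → row (0,3) (1,1)
{Hi/C/s/f, Hi/C/s/g} → row (0,3) (4,5)
{Hi/E/t/f} → row (1,4) (6,2)
{Hi/E/t/g} → row (5,1) (6,2)
{Hi/E/r/f} → row (1,4) (1,1)
{Hi/E/r/g} → row (5,1) (1,1)
{Hi/E/s/f} → row (1,4) (4,5)
{Hi/E/s/g} → row (5,1) (4,5)
{Lo/C/t/f, Lo/C/t/g, Lo/C/r/f, Lo/C/r/g, Lo/C/s/f, Lo/C/s/g, Lo/E/t/f, Lo/E/t/g, Lo/E/r/f, Lo/E/r/g, Lo/E/s/f, Lo/E/s/g} → row (6,5) (6,5)
{Mid/C/t/f, Mid/C/t/g, Mid/C/r/f, Mid/C/r/g, Mid/C/s/f, Mid/C/s/g, Mid/E/t/f, Mid/E/t/g, Mid/E/r/f, Mid/E/r/g, Mid/E/s/f, Mid/E/s/g} → row (1,2) (1,2)
That's 11 distinct rows out of 36 strategies.

11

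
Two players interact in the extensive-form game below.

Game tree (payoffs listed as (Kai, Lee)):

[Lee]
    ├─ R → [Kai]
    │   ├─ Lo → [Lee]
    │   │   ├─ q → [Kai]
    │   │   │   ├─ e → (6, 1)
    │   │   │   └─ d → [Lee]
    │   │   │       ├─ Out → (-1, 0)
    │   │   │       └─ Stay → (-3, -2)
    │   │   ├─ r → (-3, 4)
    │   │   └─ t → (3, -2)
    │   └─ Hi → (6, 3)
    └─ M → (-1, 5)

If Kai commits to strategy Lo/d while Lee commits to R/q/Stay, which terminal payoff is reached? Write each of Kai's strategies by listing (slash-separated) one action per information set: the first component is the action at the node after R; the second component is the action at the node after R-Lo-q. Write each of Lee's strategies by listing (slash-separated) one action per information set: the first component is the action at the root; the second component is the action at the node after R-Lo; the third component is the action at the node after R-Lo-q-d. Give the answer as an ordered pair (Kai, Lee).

(-3, -2)

Trace the play path from the root:
  Lee plays R
  Kai plays Lo at [R]
  Lee plays q at [R-Lo]
  Kai plays d at [R-Lo-q]
  Lee plays Stay at [R-Lo-q-d]
→ terminal payoff (-3, -2).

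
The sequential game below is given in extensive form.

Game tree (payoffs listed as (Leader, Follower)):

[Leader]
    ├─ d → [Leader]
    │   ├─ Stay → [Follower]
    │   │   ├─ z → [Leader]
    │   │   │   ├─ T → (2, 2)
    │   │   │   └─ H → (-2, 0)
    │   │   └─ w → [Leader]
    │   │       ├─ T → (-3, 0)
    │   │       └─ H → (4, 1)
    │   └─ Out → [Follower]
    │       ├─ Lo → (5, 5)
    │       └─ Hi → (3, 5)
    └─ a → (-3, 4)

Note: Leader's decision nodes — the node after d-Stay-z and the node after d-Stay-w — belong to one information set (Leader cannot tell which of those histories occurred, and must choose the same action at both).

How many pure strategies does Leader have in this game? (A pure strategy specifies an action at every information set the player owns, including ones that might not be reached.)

Leader owns the root with actions {d, a} — two choices.
Leader owns the node after d with actions {Stay, Out} — two choices.
Leader owns the information set {d-Stay-z, d-Stay-w} with actions {T, H} — two choices.
A pure strategy fixes one action at each information set independently, so the count is the product 2 × 2 × 2 = 8.
(For reference, Follower has 4 pure strategies, giving a 8×4 normal-form matrix.)

8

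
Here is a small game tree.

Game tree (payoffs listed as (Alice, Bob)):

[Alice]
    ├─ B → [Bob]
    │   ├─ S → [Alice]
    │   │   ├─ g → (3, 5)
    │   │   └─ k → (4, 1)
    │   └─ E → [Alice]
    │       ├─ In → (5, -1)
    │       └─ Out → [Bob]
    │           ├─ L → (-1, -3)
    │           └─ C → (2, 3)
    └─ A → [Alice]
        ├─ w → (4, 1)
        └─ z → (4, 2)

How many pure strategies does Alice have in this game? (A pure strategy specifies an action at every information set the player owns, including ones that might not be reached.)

Alice owns the root with actions {B, A} — two choices.
Alice owns the node after A with actions {w, z} — two choices.
Alice owns the node after B-S with actions {g, k} — two choices.
Alice owns the node after B-E with actions {In, Out} — two choices.
A pure strategy fixes one action at each information set independently, so the count is the product 2 × 2 × 2 × 2 = 16.

16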